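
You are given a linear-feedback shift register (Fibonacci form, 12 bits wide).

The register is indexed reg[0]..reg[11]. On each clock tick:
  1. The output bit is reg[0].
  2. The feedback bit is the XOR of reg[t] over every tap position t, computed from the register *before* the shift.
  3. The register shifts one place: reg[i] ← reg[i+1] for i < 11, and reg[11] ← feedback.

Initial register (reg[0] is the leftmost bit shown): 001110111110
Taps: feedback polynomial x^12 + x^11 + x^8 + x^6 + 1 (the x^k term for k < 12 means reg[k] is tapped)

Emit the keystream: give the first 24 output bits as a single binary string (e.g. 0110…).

k : reg_k → out_k, fb_k
0: 001110111110 → 0, fb=0
1: 011101111100 → 0, fb=0
2: 111011111000 → 1, fb=1
3: 110111110001 → 1, fb=1
4: 101111100011 → 1, fb=1
5: 011111000111 → 0, fb=1
6: 111110001111 → 1, fb=1
7: 111100011111 → 1, fb=1
8: 111000111111 → 1, fb=0
9: 110001111110 → 1, fb=1
10: 100011111101 → 1, fb=0
11: 000111111010 → 0, fb=0
12: 001111110100 → 0, fb=1
13: 011111101001 → 0, fb=1
14: 111111010011 → 1, fb=0
15: 111110100110 → 1, fb=0
16: 111101001100 → 1, fb=0
17: 111010011000 → 1, fb=0
18: 110100110000 → 1, fb=0
19: 101001100000 → 1, fb=0
20: 010011000000 → 0, fb=0
21: 100110000000 → 1, fb=1
22: 001100000001 → 0, fb=1
23: 011000000011 → 0, fb=1

001110111110001111110100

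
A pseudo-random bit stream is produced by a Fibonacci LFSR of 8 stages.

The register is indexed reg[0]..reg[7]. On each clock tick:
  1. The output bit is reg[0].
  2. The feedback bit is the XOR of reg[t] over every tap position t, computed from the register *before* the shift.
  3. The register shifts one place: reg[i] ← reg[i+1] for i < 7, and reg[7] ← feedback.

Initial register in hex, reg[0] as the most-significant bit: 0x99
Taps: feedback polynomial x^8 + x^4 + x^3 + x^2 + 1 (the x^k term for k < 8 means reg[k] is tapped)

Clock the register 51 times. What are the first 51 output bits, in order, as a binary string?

step | reg (before) | out | fb
   0 | 10011001 | 1 | 1
   1 | 00110011 | 0 | 0
   2 | 01100110 | 0 | 1
   3 | 11001101 | 1 | 0
   4 | 10011010 | 1 | 1
   5 | 00110101 | 0 | 0
   6 | 01101010 | 0 | 0
   7 | 11010100 | 1 | 0
   8 | 10101000 | 1 | 1
   9 | 01010001 | 0 | 1
  10 | 10100011 | 1 | 0
  11 | 01000110 | 0 | 0
  12 | 10001100 | 1 | 0
  13 | 00011000 | 0 | 0
  14 | 00110000 | 0 | 0
  15 | 01100000 | 0 | 1
  16 | 11000001 | 1 | 1
  17 | 10000011 | 1 | 1
  18 | 00000111 | 0 | 0
  19 | 00001110 | 0 | 1
  20 | 00011101 | 0 | 0
  21 | 00111010 | 0 | 1
  22 | 01110101 | 0 | 0
  23 | 11101010 | 1 | 1
  24 | 11010101 | 1 | 0
  25 | 10101010 | 1 | 1
  26 | 01010101 | 0 | 1
  27 | 10101011 | 1 | 1
  28 | 01010111 | 0 | 1
  29 | 10101111 | 1 | 1
  30 | 01011111 | 0 | 0
  31 | 10111110 | 1 | 0
  32 | 01111100 | 0 | 1
  33 | 11111001 | 1 | 0
  34 | 11110010 | 1 | 1
  35 | 11100101 | 1 | 0
  36 | 11001010 | 1 | 0
  37 | 10010100 | 1 | 0
  38 | 00101000 | 0 | 0
  39 | 01010000 | 0 | 1
  40 | 10100001 | 1 | 0
  41 | 01000010 | 0 | 0
  42 | 10000100 | 1 | 1
  43 | 00001001 | 0 | 1
  44 | 00010011 | 0 | 1
  45 | 00100111 | 0 | 1
  46 | 01001111 | 0 | 1
  47 | 10011111 | 1 | 1
  48 | 00111111 | 0 | 1
  49 | 01111111 | 0 | 1
  50 | 11111111 | 1 | 0

100110011010100011000001110101010111110010100001001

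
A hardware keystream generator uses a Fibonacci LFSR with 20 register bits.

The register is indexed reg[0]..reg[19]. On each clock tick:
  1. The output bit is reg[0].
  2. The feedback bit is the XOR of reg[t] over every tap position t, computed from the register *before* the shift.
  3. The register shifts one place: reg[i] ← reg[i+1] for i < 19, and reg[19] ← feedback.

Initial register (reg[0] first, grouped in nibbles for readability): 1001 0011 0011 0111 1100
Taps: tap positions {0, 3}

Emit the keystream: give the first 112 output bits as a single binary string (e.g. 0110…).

1001001100110111110000001010100010011100010111101100011111101010100011111000101111101111001111010100100101101101

step | reg (before) | out | fb
   0 | 10010011001101111100 | 1 | 0
   1 | 00100110011011111000 | 0 | 0
   2 | 01001100110111110000 | 0 | 0
   3 | 10011001101111100000 | 1 | 0
   4 | 00110011011111000000 | 0 | 1
   5 | 01100110111110000001 | 0 | 0
   6 | 11001101111100000010 | 1 | 1
   7 | 10011011111000000101 | 1 | 0
   8 | 00110111110000001010 | 0 | 1
   9 | 01101111100000010101 | 0 | 0
  10 | 11011111000000101010 | 1 | 0
  11 | 10111110000001010100 | 1 | 0
  12 | 01111100000010101000 | 0 | 1
  13 | 11111000000101010001 | 1 | 0
  14 | 11110000001010100010 | 1 | 0
  15 | 11100000010101000100 | 1 | 1
  16 | 11000000101010001001 | 1 | 1
  17 | 10000001010100010011 | 1 | 1
  18 | 00000010101000100111 | 0 | 0
  19 | 00000101010001001110 | 0 | 0
  20 | 00001010100010011100 | 0 | 0
  21 | 00010101000100111000 | 0 | 1
  22 | 00101010001001110001 | 0 | 0
  23 | 01010100010011100010 | 0 | 1
  24 | 10101000100111000101 | 1 | 1
  25 | 01010001001110001011 | 0 | 1
  26 | 10100010011100010111 | 1 | 1
  27 | 01000100111000101111 | 0 | 0
  28 | 10001001110001011110 | 1 | 1
  29 | 00010011100010111101 | 0 | 1
  30 | 00100111000101111011 | 0 | 0
  31 | 01001110001011110110 | 0 | 0
  32 | 10011100010111101100 | 1 | 0
  33 | 00111000101111011000 | 0 | 1
  34 | 01110001011110110001 | 0 | 1
  35 | 11100010111101100011 | 1 | 1
  36 | 11000101111011000111 | 1 | 1
  37 | 10001011110110001111 | 1 | 1
  38 | 00010111101100011111 | 0 | 1
  39 | 00101111011000111111 | 0 | 0
  40 | 01011110110001111110 | 0 | 1
  41 | 10111101100011111101 | 1 | 0
  42 | 01111011000111111010 | 0 | 1
  43 | 11110110001111110101 | 1 | 0
  44 | 11101100011111101010 | 1 | 1
  45 | 11011000111111010101 | 1 | 0
  46 | 10110001111110101010 | 1 | 0
  47 | 01100011111101010100 | 0 | 0
  48 | 11000111111010101000 | 1 | 1
  49 | 10001111110101010001 | 1 | 1
  50 | 00011111101010100011 | 0 | 1
  51 | 00111111010101000111 | 0 | 1
  52 | 01111110101010001111 | 0 | 1
  53 | 11111101010100011111 | 1 | 0
  54 | 11111010101000111110 | 1 | 0
  55 | 11110101010001111100 | 1 | 0
  56 | 11101010100011111000 | 1 | 1
  57 | 11010101000111110001 | 1 | 0
  58 | 10101010001111100010 | 1 | 1
  59 | 01010100011111000101 | 0 | 1
  60 | 10101000111110001011 | 1 | 1
  61 | 01010001111100010111 | 0 | 1
  62 | 10100011111000101111 | 1 | 1
  63 | 01000111110001011111 | 0 | 0
  64 | 10001111100010111110 | 1 | 1
  65 | 00011111000101111101 | 0 | 1
  66 | 00111110001011111011 | 0 | 1
  67 | 01111100010111110111 | 0 | 1
  68 | 11111000101111101111 | 1 | 0
  69 | 11110001011111011110 | 1 | 0
  70 | 11100010111110111100 | 1 | 1
  71 | 11000101111101111001 | 1 | 1
  72 | 10001011111011110011 | 1 | 1
  73 | 00010111110111100111 | 0 | 1
  74 | 00101111101111001111 | 0 | 0
  75 | 01011111011110011110 | 0 | 1
  76 | 10111110111100111101 | 1 | 0
  77 | 01111101111001111010 | 0 | 1
  78 | 11111011110011110101 | 1 | 0
  79 | 11110111100111101010 | 1 | 0
  80 | 11101111001111010100 | 1 | 1
  81 | 11011110011110101001 | 1 | 0
  82 | 10111100111101010010 | 1 | 0
  83 | 01111001111010100100 | 0 | 1
  84 | 11110011110101001001 | 1 | 0
  85 | 11100111101010010010 | 1 | 1
  86 | 11001111010100100101 | 1 | 1
  87 | 10011110101001001011 | 1 | 0
  88 | 00111101010010010110 | 0 | 1
  89 | 01111010100100101101 | 0 | 1
  90 | 11110101001001011011 | 1 | 0
  91 | 11101010010010110110 | 1 | 1
  92 | 11010100100101101101 | 1 | 0
  93 | 10101001001011011010 | 1 | 1
  94 | 01010010010110110101 | 0 | 1
  95 | 10100100101101101011 | 1 | 1
  96 | 01001001011011010111 | 0 | 0
  97 | 10010010110110101110 | 1 | 0
  98 | 00100101101101011100 | 0 | 0
  99 | 01001011011010111000 | 0 | 0
 100 | 10010110110101110000 | 1 | 0
 101 | 00101101101011100000 | 0 | 0
 102 | 01011011010111000000 | 0 | 1
 103 | 10110110101110000001 | 1 | 0
 104 | 01101101011100000010 | 0 | 0
 105 | 11011010111000000100 | 1 | 0
 106 | 10110101110000001000 | 1 | 0
 107 | 01101011100000010000 | 0 | 0
 108 | 11010111000000100000 | 1 | 0
 109 | 10101110000001000000 | 1 | 1
 110 | 01011100000010000001 | 0 | 1
 111 | 10111000000100000011 | 1 | 0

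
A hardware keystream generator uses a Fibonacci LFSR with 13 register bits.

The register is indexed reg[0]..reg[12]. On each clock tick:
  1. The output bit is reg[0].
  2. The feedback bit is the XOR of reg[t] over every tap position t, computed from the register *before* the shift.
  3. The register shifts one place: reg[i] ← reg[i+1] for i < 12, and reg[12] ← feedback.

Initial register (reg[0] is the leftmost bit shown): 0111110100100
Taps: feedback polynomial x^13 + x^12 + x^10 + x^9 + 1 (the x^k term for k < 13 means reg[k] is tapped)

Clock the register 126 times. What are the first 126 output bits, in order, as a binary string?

step | reg (before) | out | fb
   0 | 0111110100100 | 0 | 1
   1 | 1111101001001 | 1 | 1
   2 | 1111010010011 | 1 | 0
   3 | 1110100100110 | 1 | 0
   4 | 1101001001100 | 1 | 1
   5 | 1010010011001 | 1 | 1
   6 | 0100100110011 | 0 | 1
   7 | 1001001100111 | 1 | 1
   8 | 0010011001111 | 0 | 1
   9 | 0100110011111 | 0 | 1
  10 | 1001100111111 | 1 | 0
  11 | 0011001111110 | 0 | 0
  12 | 0110011111100 | 0 | 0
  13 | 1100111111000 | 1 | 0
  14 | 1001111110000 | 1 | 1
  15 | 0011111100001 | 0 | 1
  16 | 0111111000011 | 0 | 1
  17 | 1111110000111 | 1 | 1
  18 | 1111100001111 | 1 | 0
  19 | 1111000011110 | 1 | 1
  20 | 1110000111101 | 1 | 0
  21 | 1100001111010 | 1 | 0
  22 | 1000011110100 | 1 | 0
  23 | 0000111101000 | 0 | 1
  24 | 0001111010001 | 0 | 1
  25 | 0011110100011 | 0 | 1
  26 | 0111101000111 | 0 | 0
  27 | 1111010001110 | 1 | 1
  28 | 1110100011101 | 1 | 0
  29 | 1101000111010 | 1 | 0
  30 | 1010001110100 | 1 | 0
  31 | 0100011101000 | 0 | 1
  32 | 1000111010001 | 1 | 0
  33 | 0001110100010 | 0 | 0
  34 | 0011101000100 | 0 | 1
  35 | 0111010001001 | 0 | 0
  36 | 1110100010010 | 1 | 1
  37 | 1101000100101 | 1 | 1
  38 | 1010001001011 | 1 | 1
  39 | 0100010010111 | 0 | 0
  40 | 1000100101110 | 1 | 1
  41 | 0001001011101 | 0 | 1
  42 | 0010010111011 | 0 | 0
  43 | 0100101110110 | 0 | 1
  44 | 1001011101101 | 1 | 0
  45 | 0010111011010 | 0 | 1
  46 | 0101110110101 | 0 | 0
  47 | 1011101101010 | 1 | 0
  48 | 0111011010100 | 0 | 1
  49 | 1110110101001 | 1 | 1
  50 | 1101101010011 | 1 | 0
  51 | 1011010100110 | 1 | 0
  52 | 0110101001100 | 0 | 0
  53 | 1101010011000 | 1 | 0
  54 | 1010100110000 | 1 | 1
  55 | 0101001100001 | 0 | 1
  56 | 1010011000011 | 1 | 0
  57 | 0100110000110 | 0 | 1
  58 | 1001100001101 | 1 | 0
  59 | 0011000011010 | 0 | 1
  60 | 0110000110101 | 0 | 0
  61 | 1100001101010 | 1 | 0
  62 | 1000011010100 | 1 | 0
  63 | 0000110101000 | 0 | 1
  64 | 0001101010001 | 0 | 1
  65 | 0011010100011 | 0 | 1
  66 | 0110101000111 | 0 | 0
  67 | 1101010001110 | 1 | 1
  68 | 1010100011101 | 1 | 0
  69 | 0101000111010 | 0 | 1
  70 | 1010001110101 | 1 | 1
  71 | 0100011101011 | 0 | 0
  72 | 1000111010110 | 1 | 0
  73 | 0001110101100 | 0 | 0
  74 | 0011101011000 | 0 | 1
  75 | 0111010110001 | 0 | 1
  76 | 1110101100011 | 1 | 0
  77 | 1101011000110 | 1 | 0
  78 | 1010110001100 | 1 | 1
  79 | 0101100011001 | 0 | 0
  80 | 1011000110010 | 1 | 1
  81 | 0110001100101 | 0 | 0
  82 | 1100011001010 | 1 | 0
  83 | 1000110010100 | 1 | 0
  84 | 0001100101000 | 0 | 1
  85 | 0011001010001 | 0 | 1
  86 | 0110010100011 | 0 | 1
  87 | 1100101000111 | 1 | 1
  88 | 1001010001111 | 1 | 0
  89 | 0010100011110 | 0 | 0
  90 | 0101000111100 | 0 | 0
  91 | 1010001111000 | 1 | 0
  92 | 0100011110000 | 0 | 0
  93 | 1000111100000 | 1 | 1
  94 | 0001111000001 | 0 | 1
  95 | 0011110000011 | 0 | 1
  96 | 0111100000111 | 0 | 0
  97 | 1111000001110 | 1 | 1
  98 | 1110000011101 | 1 | 0
  99 | 1100000111010 | 1 | 0
 100 | 1000001110100 | 1 | 0
 101 | 0000011101000 | 0 | 1
 102 | 0000111010001 | 0 | 1
 103 | 0001110100011 | 0 | 1
 104 | 0011101000111 | 0 | 0
 105 | 0111010001110 | 0 | 0
 106 | 1110100011100 | 1 | 1
 107 | 1101000111001 | 1 | 1
 108 | 1010001110011 | 1 | 0
 109 | 0100011100110 | 0 | 1
 110 | 1000111001101 | 1 | 0
 111 | 0001110011010 | 0 | 1
 112 | 0011100110101 | 0 | 0
 113 | 0111001101010 | 0 | 1
 114 | 1110011010101 | 1 | 1
 115 | 1100110101011 | 1 | 1
 116 | 1001101010111 | 1 | 1
 117 | 0011010101111 | 0 | 1
 118 | 0110101011111 | 0 | 1
 119 | 1101010111111 | 1 | 0
 120 | 1010101111110 | 1 | 1
 121 | 0101011111101 | 0 | 1
 122 | 1010111111011 | 1 | 1
 123 | 0101111110111 | 0 | 0
 124 | 1011111101110 | 1 | 1
 125 | 0111111011101 | 0 | 1

011111010010011001111110000111101000111010001001011101101010011000011010100011101011000110010100011110000011101000111001101010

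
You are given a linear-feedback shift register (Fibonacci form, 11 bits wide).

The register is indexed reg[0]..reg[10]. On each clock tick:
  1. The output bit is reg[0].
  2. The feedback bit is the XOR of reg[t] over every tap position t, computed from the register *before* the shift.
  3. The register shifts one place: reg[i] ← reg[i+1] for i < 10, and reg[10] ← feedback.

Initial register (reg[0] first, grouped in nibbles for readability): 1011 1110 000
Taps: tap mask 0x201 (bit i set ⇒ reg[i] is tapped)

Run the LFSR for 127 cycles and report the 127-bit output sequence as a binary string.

step | reg (before) | out | fb
   0 | 10111110000 | 1 | 1
   1 | 01111100001 | 0 | 0
   2 | 11111000010 | 1 | 0
   3 | 11110000100 | 1 | 1
   4 | 11100001001 | 1 | 1
   5 | 11000010011 | 1 | 0
   6 | 10000100110 | 1 | 0
   7 | 00001001100 | 0 | 0
   8 | 00010011000 | 0 | 0
   9 | 00100110000 | 0 | 0
  10 | 01001100000 | 0 | 0
  11 | 10011000000 | 1 | 1
  12 | 00110000001 | 0 | 0
  13 | 01100000010 | 0 | 1
  14 | 11000000101 | 1 | 1
  15 | 10000001011 | 1 | 0
  16 | 00000010110 | 0 | 1
  17 | 00000101101 | 0 | 0
  18 | 00001011010 | 0 | 1
  19 | 00010110101 | 0 | 0
  20 | 00101101010 | 0 | 1
  21 | 01011010101 | 0 | 0
  22 | 10110101010 | 1 | 0
  23 | 01101010100 | 0 | 0
  24 | 11010101000 | 1 | 1
  25 | 10101010001 | 1 | 1
  26 | 01010100011 | 0 | 1
  27 | 10101000111 | 1 | 0
  28 | 01010001110 | 0 | 1
  29 | 10100011101 | 1 | 1
  30 | 01000111011 | 0 | 1
  31 | 10001110111 | 1 | 0
  32 | 00011101110 | 0 | 1
  33 | 00111011101 | 0 | 0
  34 | 01110111010 | 0 | 1
  35 | 11101110101 | 1 | 1
  36 | 11011101011 | 1 | 0
  37 | 10111010110 | 1 | 0
  38 | 01110101100 | 0 | 0
  39 | 11101011000 | 1 | 1
  40 | 11010110001 | 1 | 1
  41 | 10101100011 | 1 | 0
  42 | 01011000110 | 0 | 1
  43 | 10110001101 | 1 | 1
  44 | 01100011011 | 0 | 1
  45 | 11000110111 | 1 | 0
  46 | 10001101110 | 1 | 0
  47 | 00011011100 | 0 | 0
  48 | 00110111000 | 0 | 0
  49 | 01101110000 | 0 | 0
  50 | 11011100000 | 1 | 1
  51 | 10111000001 | 1 | 1
  52 | 01110000011 | 0 | 1
  53 | 11100000111 | 1 | 0
  54 | 11000001110 | 1 | 0
  55 | 10000011100 | 1 | 1
  56 | 00000111001 | 0 | 0
  57 | 00001110010 | 0 | 1
  58 | 00011100101 | 0 | 0
  59 | 00111001010 | 0 | 1
  60 | 01110010101 | 0 | 0
  61 | 11100101010 | 1 | 0
  62 | 11001010100 | 1 | 1
  63 | 10010101001 | 1 | 1
  64 | 00101010011 | 0 | 1
  65 | 01010100111 | 0 | 1
  66 | 10101001111 | 1 | 0
  67 | 01010011110 | 0 | 1
  68 | 10100111101 | 1 | 1
  69 | 01001111011 | 0 | 1
  70 | 10011110111 | 1 | 0
  71 | 00111101110 | 0 | 1
  72 | 01111011101 | 0 | 0
  73 | 11110111010 | 1 | 0
  74 | 11101110100 | 1 | 1
  75 | 11011101001 | 1 | 1
  76 | 10111010011 | 1 | 0
  77 | 01110100110 | 0 | 1
  78 | 11101001101 | 1 | 1
  79 | 11010011011 | 1 | 0
  80 | 10100110110 | 1 | 0
  81 | 01001101100 | 0 | 0
  82 | 10011011000 | 1 | 1
  83 | 00110110001 | 0 | 0
  84 | 01101100010 | 0 | 1
  85 | 11011000101 | 1 | 1
  86 | 10110001011 | 1 | 0
  87 | 01100010110 | 0 | 1
  88 | 11000101101 | 1 | 1
  89 | 10001011011 | 1 | 0
  90 | 00010110110 | 0 | 1
  91 | 00101101101 | 0 | 0
  92 | 01011011010 | 0 | 1
  93 | 10110110101 | 1 | 1
  94 | 01101101011 | 0 | 1
  95 | 11011010111 | 1 | 0
  96 | 10110101110 | 1 | 0
  97 | 01101011100 | 0 | 0
  98 | 11010111000 | 1 | 1
  99 | 10101110001 | 1 | 1
 100 | 01011100011 | 0 | 1
 101 | 10111000111 | 1 | 0
 102 | 01110001110 | 0 | 1
 103 | 11100011101 | 1 | 1
 104 | 11000111011 | 1 | 0
 105 | 10001110110 | 1 | 0
 106 | 00011101100 | 0 | 0
 107 | 00111011000 | 0 | 0
 108 | 01110110000 | 0 | 0
 109 | 11101100000 | 1 | 1
 110 | 11011000001 | 1 | 1
 111 | 10110000011 | 1 | 0
 112 | 01100000110 | 0 | 1
 113 | 11000001101 | 1 | 1
 114 | 10000011011 | 1 | 0
 115 | 00000110110 | 0 | 1
 116 | 00001101101 | 0 | 0
 117 | 00011011010 | 0 | 1
 118 | 00110110101 | 0 | 0
 119 | 01101101010 | 0 | 1
 120 | 11011010101 | 1 | 1
 121 | 10110101011 | 1 | 0
 122 | 01101010110 | 0 | 1
 123 | 11010101101 | 1 | 1
 124 | 10101011011 | 1 | 0
 125 | 01010110110 | 0 | 1
 126 | 10101101101 | 1 | 1

1011111000010011000000101101010100011101110101100011011100000111001010100111101110100110110001011011010111000111011000001101101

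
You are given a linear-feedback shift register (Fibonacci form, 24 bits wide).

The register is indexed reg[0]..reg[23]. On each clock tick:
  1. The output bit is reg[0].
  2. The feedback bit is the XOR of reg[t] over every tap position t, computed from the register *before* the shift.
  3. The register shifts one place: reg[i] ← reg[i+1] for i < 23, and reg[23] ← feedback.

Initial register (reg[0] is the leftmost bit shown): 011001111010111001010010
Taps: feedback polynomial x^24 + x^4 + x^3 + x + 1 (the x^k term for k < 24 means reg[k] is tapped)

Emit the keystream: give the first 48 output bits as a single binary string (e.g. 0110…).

011001111010111001010010111011110110010101001110

step | reg (before) | out | fb
   0 | 011001111010111001010010 | 0 | 1
   1 | 110011110101110010100101 | 1 | 1
   2 | 100111101011100101001011 | 1 | 1
   3 | 001111010111001010010111 | 0 | 0
   4 | 011110101110010100101110 | 0 | 1
   5 | 111101011100101001011101 | 1 | 1
   6 | 111010111001010010111011 | 1 | 1
   7 | 110101110010100101110111 | 1 | 1
   8 | 101011100101001011101111 | 1 | 0
   9 | 010111001010010111011110 | 0 | 1
  10 | 101110010100101110111101 | 1 | 1
  11 | 011100101001011101111011 | 0 | 0
  12 | 111001010010111011110110 | 1 | 0
  13 | 110010100101110111101100 | 1 | 1
  14 | 100101001011101111011001 | 1 | 0
  15 | 001010010111011110110010 | 0 | 1
  16 | 010100101110111101100101 | 0 | 0
  17 | 101001011101111011001010 | 1 | 1
  18 | 010010111011110110010101 | 0 | 0
  19 | 100101110111101100101010 | 1 | 0
  20 | 001011101111011001010100 | 0 | 1
  21 | 010111011110110010101001 | 0 | 1
  22 | 101110111101100101010011 | 1 | 1
  23 | 011101111011001010100111 | 0 | 0
  24 | 111011110110010101001110 | 1 | 1
  25 | 110111101100101010011101 | 1 | 0
  26 | 101111011001010100111010 | 1 | 1
  27 | 011110110010101001110101 | 0 | 1
  28 | 111101100101010011101011 | 1 | 1
  29 | 111011001010100111010111 | 1 | 1
  30 | 110110010101001110101111 | 1 | 0
  31 | 101100101010011101011110 | 1 | 0
  32 | 011001010100111010111100 | 0 | 1
  33 | 110010101001110101111001 | 1 | 1
  34 | 100101010011101011110011 | 1 | 0
  35 | 001010100111010111100110 | 0 | 1
  36 | 010101001110101111001101 | 0 | 0
  37 | 101010011101011110011010 | 1 | 0
  38 | 010100111010111100110100 | 0 | 0
  39 | 101001110101111001101000 | 1 | 1
  40 | 010011101011110011010001 | 0 | 0
  41 | 100111010111100110100010 | 1 | 1
  42 | 001110101111001101000101 | 0 | 0
  43 | 011101011110011010001010 | 0 | 0
  44 | 111010111100110100010100 | 1 | 1
  45 | 110101111001101000101001 | 1 | 1
  46 | 101011110011010001010011 | 1 | 0
  47 | 010111100110100010100110 | 0 | 1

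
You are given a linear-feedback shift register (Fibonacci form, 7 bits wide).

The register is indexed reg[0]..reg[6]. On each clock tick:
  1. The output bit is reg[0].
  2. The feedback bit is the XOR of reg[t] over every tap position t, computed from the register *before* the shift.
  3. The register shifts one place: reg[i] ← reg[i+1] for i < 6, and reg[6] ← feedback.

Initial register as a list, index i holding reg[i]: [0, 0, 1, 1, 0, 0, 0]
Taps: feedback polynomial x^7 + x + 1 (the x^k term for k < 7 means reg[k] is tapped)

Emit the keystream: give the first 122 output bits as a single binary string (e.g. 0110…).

00110000101000111100100010110011101010011111010000111000100100110110101101111011000110100101110111001100101010111111100000

tick  register→output (feedback)
  0  0011000→0 (0)
  1  0110000→0 (1)
  2  1100001→1 (0)
  3  1000010→1 (1)
  4  0000101→0 (0)
  5  0001010→0 (0)
  6  0010100→0 (0)
  7  0101000→0 (1)
  8  1010001→1 (1)
  9  0100011→0 (1)
 10  1000111→1 (1)
 11  0001111→0 (0)
 12  0011110→0 (0)
 13  0111100→0 (1)
 14  1111001→1 (0)
 15  1110010→1 (0)
 16  1100100→1 (0)
 17  1001000→1 (1)
 18  0010001→0 (0)
 19  0100010→0 (1)
 20  1000101→1 (1)
 21  0001011→0 (0)
 22  0010110→0 (0)
 23  0101100→0 (1)
 24  1011001→1 (1)
 25  0110011→0 (1)
 26  1100111→1 (0)
 27  1001110→1 (1)
 28  0011101→0 (0)
 29  0111010→0 (1)
 30  1110101→1 (0)
 31  1101010→1 (0)
 32  1010100→1 (1)
 33  0101001→0 (1)
 34  1010011→1 (1)
 35  0100111→0 (1)
 36  1001111→1 (1)
 37  0011111→0 (0)
 38  0111110→0 (1)
 39  1111101→1 (0)
 40  1111010→1 (0)
 41  1110100→1 (0)
 42  1101000→1 (0)
 43  1010000→1 (1)
 44  0100001→0 (1)
 45  1000011→1 (1)
 46  0000111→0 (0)
 47  0001110→0 (0)
 48  0011100→0 (0)
 49  0111000→0 (1)
 50  1110001→1 (0)
 51  1100010→1 (0)
 52  1000100→1 (1)
 53  0001001→0 (0)
 54  0010010→0 (0)
 55  0100100→0 (1)
 56  1001001→1 (1)
 57  0010011→0 (0)
 58  0100110→0 (1)
 59  1001101→1 (1)
 60  0011011→0 (0)
 61  0110110→0 (1)
 62  1101101→1 (0)
 63  1011010→1 (1)
 64  0110101→0 (1)
 65  1101011→1 (0)
 66  1010110→1 (1)
 67  0101101→0 (1)
 68  1011011→1 (1)
 69  0110111→0 (1)
 70  1101111→1 (0)
 71  1011110→1 (1)
 72  0111101→0 (1)
 73  1111011→1 (0)
 74  1110110→1 (0)
 75  1101100→1 (0)
 76  1011000→1 (1)
 77  0110001→0 (1)
 78  1100011→1 (0)
 79  1000110→1 (1)
 80  0001101→0 (0)
 81  0011010→0 (0)
 82  0110100→0 (1)
 83  1101001→1 (0)
 84  1010010→1 (1)
 85  0100101→0 (1)
 86  1001011→1 (1)
 87  0010111→0 (0)
 88  0101110→0 (1)
 89  1011101→1 (1)
 90  0111011→0 (1)
 91  1110111→1 (0)
 92  1101110→1 (0)
 93  1011100→1 (1)
 94  0111001→0 (1)
 95  1110011→1 (0)
 96  1100110→1 (0)
 97  1001100→1 (1)
 98  0011001→0 (0)
 99  0110010→0 (1)
100  1100101→1 (0)
101  1001010→1 (1)
102  0010101→0 (0)
103  0101010→0 (1)
104  1010101→1 (1)
105  0101011→0 (1)
106  1010111→1 (1)
107  0101111→0 (1)
108  1011111→1 (1)
109  0111111→0 (1)
110  1111111→1 (0)
111  1111110→1 (0)
112  1111100→1 (0)
113  1111000→1 (0)
114  1110000→1 (0)
115  1100000→1 (0)
116  1000000→1 (1)
117  0000001→0 (0)
118  0000010→0 (0)
119  0000100→0 (0)
120  0001000→0 (0)
121  0010000→0 (0)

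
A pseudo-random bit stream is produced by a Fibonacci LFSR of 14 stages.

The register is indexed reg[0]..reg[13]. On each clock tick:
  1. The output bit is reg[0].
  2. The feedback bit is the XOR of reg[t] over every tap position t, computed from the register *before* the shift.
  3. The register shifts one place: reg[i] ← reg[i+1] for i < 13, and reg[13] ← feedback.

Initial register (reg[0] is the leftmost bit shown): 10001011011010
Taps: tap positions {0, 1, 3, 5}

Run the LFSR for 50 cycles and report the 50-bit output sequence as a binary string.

step | reg (before) | out | fb
   0 | 10001011011010 | 1 | 1
   1 | 00010110110101 | 0 | 0
   2 | 00101101101010 | 0 | 1
   3 | 01011011010101 | 0 | 0
   4 | 10110110101010 | 1 | 1
   5 | 01101101010101 | 0 | 0
   6 | 11011010101010 | 1 | 1
   7 | 10110101010101 | 1 | 1
   8 | 01101010101011 | 0 | 1
   9 | 11010101010111 | 1 | 0
  10 | 10101010101110 | 1 | 1
  11 | 01010101011101 | 0 | 1
  12 | 10101010111011 | 1 | 1
  13 | 01010101110111 | 0 | 1
  14 | 10101011101111 | 1 | 1
  15 | 01010111011111 | 0 | 1
  16 | 10101110111111 | 1 | 0
  17 | 01011101111110 | 0 | 1
  18 | 10111011111101 | 1 | 0
  19 | 01110111111010 | 0 | 1
  20 | 11101111110101 | 1 | 1
  21 | 11011111101011 | 1 | 0
  22 | 10111111010110 | 1 | 1
  23 | 01111110101101 | 0 | 1
  24 | 11111101011011 | 1 | 0
  25 | 11111010110110 | 1 | 1
  26 | 11110101101101 | 1 | 0
  27 | 11101011011010 | 1 | 0
  28 | 11010110110100 | 1 | 0
  29 | 10101101101000 | 1 | 0
  30 | 01011011010000 | 0 | 0
  31 | 10110110100000 | 1 | 1
  32 | 01101101000001 | 0 | 0
  33 | 11011010000010 | 1 | 1
  34 | 10110100000101 | 1 | 1
  35 | 01101000001011 | 0 | 1
  36 | 11010000010111 | 1 | 1
  37 | 10100000101111 | 1 | 1
  38 | 01000001011111 | 0 | 1
  39 | 10000010111111 | 1 | 1
  40 | 00000101111111 | 0 | 1
  41 | 00001011111111 | 0 | 0
  42 | 00010111111110 | 0 | 0
  43 | 00101111111100 | 0 | 1
  44 | 01011111111001 | 0 | 1
  45 | 10111111110011 | 1 | 1
  46 | 01111111100111 | 0 | 1
  47 | 11111111001111 | 1 | 0
  48 | 11111110011110 | 1 | 0
  49 | 11111100111100 | 1 | 0

10001011011010101010111011111101011011010000010111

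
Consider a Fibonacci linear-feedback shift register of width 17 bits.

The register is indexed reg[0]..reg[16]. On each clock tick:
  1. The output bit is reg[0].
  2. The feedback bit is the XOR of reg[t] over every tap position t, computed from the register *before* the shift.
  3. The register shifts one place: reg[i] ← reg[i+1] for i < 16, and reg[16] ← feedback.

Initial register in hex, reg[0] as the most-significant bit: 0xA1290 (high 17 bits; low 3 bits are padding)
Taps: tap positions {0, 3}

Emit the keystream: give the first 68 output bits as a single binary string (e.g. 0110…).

step | reg (before) | out | fb
   0 | 10100001001010010 | 1 | 1
   1 | 01000010010100101 | 0 | 0
   2 | 10000100101001010 | 1 | 1
   3 | 00001001010010101 | 0 | 0
   4 | 00010010100101010 | 0 | 1
   5 | 00100101001010101 | 0 | 0
   6 | 01001010010101010 | 0 | 0
   7 | 10010100101010100 | 1 | 0
   8 | 00101001010101000 | 0 | 0
   9 | 01010010101010000 | 0 | 1
  10 | 10100101010100001 | 1 | 1
  11 | 01001010101000011 | 0 | 0
  12 | 10010101010000110 | 1 | 0
  13 | 00101010100001100 | 0 | 0
  14 | 01010101000011000 | 0 | 1
  15 | 10101010000110001 | 1 | 1
  16 | 01010100001100011 | 0 | 1
  17 | 10101000011000111 | 1 | 1
  18 | 01010000110001111 | 0 | 1
  19 | 10100001100011111 | 1 | 1
  20 | 01000011000111111 | 0 | 0
  21 | 10000110001111110 | 1 | 1
  22 | 00001100011111101 | 0 | 0
  23 | 00011000111111010 | 0 | 1
  24 | 00110001111110101 | 0 | 1
  25 | 01100011111101011 | 0 | 0
  26 | 11000111111010110 | 1 | 1
  27 | 10001111110101101 | 1 | 1
  28 | 00011111101011011 | 0 | 1
  29 | 00111111010110111 | 0 | 1
  30 | 01111110101101111 | 0 | 1
  31 | 11111101011011111 | 1 | 0
  32 | 11111010110111110 | 1 | 0
  33 | 11110101101111100 | 1 | 0
  34 | 11101011011111000 | 1 | 1
  35 | 11010110111110001 | 1 | 0
  36 | 10101101111100010 | 1 | 1
  37 | 01011011111000101 | 0 | 1
  38 | 10110111110001011 | 1 | 0
  39 | 01101111100010110 | 0 | 0
  40 | 11011111000101100 | 1 | 0
  41 | 10111110001011000 | 1 | 0
  42 | 01111100010110000 | 0 | 1
  43 | 11111000101100001 | 1 | 0
  44 | 11110001011000010 | 1 | 0
  45 | 11100010110000100 | 1 | 1
  46 | 11000101100001001 | 1 | 1
  47 | 10001011000010011 | 1 | 1
  48 | 00010110000100111 | 0 | 1
  49 | 00101100001001111 | 0 | 0
  50 | 01011000010011110 | 0 | 1
  51 | 10110000100111101 | 1 | 0
  52 | 01100001001111010 | 0 | 0
  53 | 11000010011110100 | 1 | 1
  54 | 10000100111101001 | 1 | 1
  55 | 00001001111010011 | 0 | 0
  56 | 00010011110100110 | 0 | 1
  57 | 00100111101001101 | 0 | 0
  58 | 01001111010011010 | 0 | 0
  59 | 10011110100110100 | 1 | 0
  60 | 00111101001101000 | 0 | 1
  61 | 01111010011010001 | 0 | 1
  62 | 11110100110100011 | 1 | 0
  63 | 11101001101000110 | 1 | 1
  64 | 11010011010001101 | 1 | 0
  65 | 10100110100011010 | 1 | 1
  66 | 01001101000110101 | 0 | 0
  67 | 10011010001101010 | 1 | 0

10100001001010010101010000110001111110101101111100010110000100111101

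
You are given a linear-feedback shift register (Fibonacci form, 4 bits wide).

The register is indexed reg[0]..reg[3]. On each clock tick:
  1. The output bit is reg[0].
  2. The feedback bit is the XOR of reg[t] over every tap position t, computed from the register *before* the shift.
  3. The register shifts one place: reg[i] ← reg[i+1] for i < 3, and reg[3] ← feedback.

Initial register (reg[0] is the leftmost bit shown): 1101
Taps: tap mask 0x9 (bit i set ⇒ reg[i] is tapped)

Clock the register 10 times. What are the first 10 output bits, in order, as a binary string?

tick  register→output (feedback)
  0  1101→1 (0)
  1  1010→1 (1)
  2  0101→0 (1)
  3  1011→1 (0)
  4  0110→0 (0)
  5  1100→1 (1)
  6  1001→1 (0)
  7  0010→0 (0)
  8  0100→0 (0)
  9  1000→1 (1)

1101011001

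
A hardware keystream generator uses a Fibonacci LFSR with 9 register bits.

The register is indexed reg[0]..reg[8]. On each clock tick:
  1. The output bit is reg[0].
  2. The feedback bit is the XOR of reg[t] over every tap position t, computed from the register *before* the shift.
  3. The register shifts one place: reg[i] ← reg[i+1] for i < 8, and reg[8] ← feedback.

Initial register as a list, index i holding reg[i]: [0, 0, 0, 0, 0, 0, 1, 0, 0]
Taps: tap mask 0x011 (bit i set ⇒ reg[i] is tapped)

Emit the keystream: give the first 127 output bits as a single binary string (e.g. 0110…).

0000001000010001100001001110010101011000011011110100110111001000101000010101101001111110110010010010110111111001001101010011001

step | reg (before) | out | fb
   0 | 000000100 | 0 | 0
   1 | 000001000 | 0 | 0
   2 | 000010000 | 0 | 1
   3 | 000100001 | 0 | 0
   4 | 001000010 | 0 | 0
   5 | 010000100 | 0 | 0
   6 | 100001000 | 1 | 1
   7 | 000010001 | 0 | 1
   8 | 000100011 | 0 | 0
   9 | 001000110 | 0 | 0
  10 | 010001100 | 0 | 0
  11 | 100011000 | 1 | 0
  12 | 000110000 | 0 | 1
  13 | 001100001 | 0 | 0
  14 | 011000010 | 0 | 0
  15 | 110000100 | 1 | 1
  16 | 100001001 | 1 | 1
  17 | 000010011 | 0 | 1
  18 | 000100111 | 0 | 0
  19 | 001001110 | 0 | 0
  20 | 010011100 | 0 | 1
  21 | 100111001 | 1 | 0
  22 | 001110010 | 0 | 1
  23 | 011100101 | 0 | 0
  24 | 111001010 | 1 | 1
  25 | 110010101 | 1 | 0
  26 | 100101010 | 1 | 1
  27 | 001010101 | 0 | 1
  28 | 010101011 | 0 | 0
  29 | 101010110 | 1 | 0
  30 | 010101100 | 0 | 0
  31 | 101011000 | 1 | 0
  32 | 010110000 | 0 | 1
  33 | 101100001 | 1 | 1
  34 | 011000011 | 0 | 0
  35 | 110000110 | 1 | 1
  36 | 100001101 | 1 | 1
  37 | 000011011 | 0 | 1
  38 | 000110111 | 0 | 1
  39 | 001101111 | 0 | 0
  40 | 011011110 | 0 | 1
  41 | 110111101 | 1 | 0
  42 | 101111010 | 1 | 0
  43 | 011110100 | 0 | 1
  44 | 111101001 | 1 | 1
  45 | 111010011 | 1 | 0
  46 | 110100110 | 1 | 1
  47 | 101001101 | 1 | 1
  48 | 010011011 | 0 | 1
  49 | 100110111 | 1 | 0
  50 | 001101110 | 0 | 0
  51 | 011011100 | 0 | 1
  52 | 110111001 | 1 | 0
  53 | 101110010 | 1 | 0
  54 | 011100100 | 0 | 0
  55 | 111001000 | 1 | 1
  56 | 110010001 | 1 | 0
  57 | 100100010 | 1 | 1
  58 | 001000101 | 0 | 0
  59 | 010001010 | 0 | 0
  60 | 100010100 | 1 | 0
  61 | 000101000 | 0 | 0
  62 | 001010000 | 0 | 1
  63 | 010100001 | 0 | 0
  64 | 101000010 | 1 | 1
  65 | 010000101 | 0 | 0
  66 | 100001010 | 1 | 1
  67 | 000010101 | 0 | 1
  68 | 000101011 | 0 | 0
  69 | 001010110 | 0 | 1
  70 | 010101101 | 0 | 0
  71 | 101011010 | 1 | 0
  72 | 010110100 | 0 | 1
  73 | 101101001 | 1 | 1
  74 | 011010011 | 0 | 1
  75 | 110100111 | 1 | 1
  76 | 101001111 | 1 | 1
  77 | 010011111 | 0 | 1
  78 | 100111111 | 1 | 0
  79 | 001111110 | 0 | 1
  80 | 011111101 | 0 | 1
  81 | 111111011 | 1 | 0
  82 | 111110110 | 1 | 0
  83 | 111101100 | 1 | 1
  84 | 111011001 | 1 | 0
  85 | 110110010 | 1 | 0
  86 | 101100100 | 1 | 1
  87 | 011001001 | 0 | 0
  88 | 110010010 | 1 | 0
  89 | 100100100 | 1 | 1
  90 | 001001001 | 0 | 0
  91 | 010010010 | 0 | 1
  92 | 100100101 | 1 | 1
  93 | 001001011 | 0 | 0
  94 | 010010110 | 0 | 1
  95 | 100101101 | 1 | 1
  96 | 001011011 | 0 | 1
  97 | 010110111 | 0 | 1
  98 | 101101111 | 1 | 1
  99 | 011011111 | 0 | 1
 100 | 110111111 | 1 | 0
 101 | 101111110 | 1 | 0
 102 | 011111100 | 0 | 1
 103 | 111111001 | 1 | 0
 104 | 111110010 | 1 | 0
 105 | 111100100 | 1 | 1
 106 | 111001001 | 1 | 1
 107 | 110010011 | 1 | 0
 108 | 100100110 | 1 | 1
 109 | 001001101 | 0 | 0
 110 | 010011010 | 0 | 1
 111 | 100110101 | 1 | 0
 112 | 001101010 | 0 | 0
 113 | 011010100 | 0 | 1
 114 | 110101001 | 1 | 1
 115 | 101010011 | 1 | 0
 116 | 010100110 | 0 | 0
 117 | 101001100 | 1 | 1
 118 | 010011001 | 0 | 1
 119 | 100110011 | 1 | 0
 120 | 001100110 | 0 | 0
 121 | 011001100 | 0 | 0
 122 | 110011000 | 1 | 0
 123 | 100110000 | 1 | 0
 124 | 001100000 | 0 | 0
 125 | 011000000 | 0 | 0
 126 | 110000000 | 1 | 1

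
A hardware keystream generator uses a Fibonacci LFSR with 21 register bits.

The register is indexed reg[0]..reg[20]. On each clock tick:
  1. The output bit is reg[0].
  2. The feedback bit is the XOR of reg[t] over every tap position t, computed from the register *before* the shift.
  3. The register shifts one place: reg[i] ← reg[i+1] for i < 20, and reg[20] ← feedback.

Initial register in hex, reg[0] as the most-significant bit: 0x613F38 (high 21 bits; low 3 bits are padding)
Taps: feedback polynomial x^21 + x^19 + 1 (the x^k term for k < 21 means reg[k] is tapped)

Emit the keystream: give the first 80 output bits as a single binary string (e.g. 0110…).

01100001001111110011110000001011001101001101010100011110001011011101111100111110

step | reg (before) | out | fb
   0 | 011000010011111100111 | 0 | 1
   1 | 110000100111111001111 | 1 | 0
   2 | 100001001111110011110 | 1 | 0
   3 | 000010011111100111100 | 0 | 0
   4 | 000100111111001111000 | 0 | 0
   5 | 001001111110011110000 | 0 | 0
   6 | 010011111100111100000 | 0 | 0
   7 | 100111111001111000000 | 1 | 1
   8 | 001111110011110000001 | 0 | 0
   9 | 011111100111100000010 | 0 | 1
  10 | 111111001111000000101 | 1 | 1
  11 | 111110011110000001011 | 1 | 0
  12 | 111100111100000010110 | 1 | 0
  13 | 111001111000000101100 | 1 | 1
  14 | 110011110000001011001 | 1 | 1
  15 | 100111100000010110011 | 1 | 0
  16 | 001111000000101100110 | 0 | 1
  17 | 011110000001011001101 | 0 | 0
  18 | 111100000010110011010 | 1 | 0
  19 | 111000000101100110100 | 1 | 1
  20 | 110000001011001101001 | 1 | 1
  21 | 100000010110011010011 | 1 | 0
  22 | 000000101100110100110 | 0 | 1
  23 | 000001011001101001101 | 0 | 0
  24 | 000010110011010011010 | 0 | 1
  25 | 000101100110100110101 | 0 | 0
  26 | 001011001101001101010 | 0 | 1
  27 | 010110011010011010101 | 0 | 0
  28 | 101100110100110101010 | 1 | 0
  29 | 011001101001101010100 | 0 | 0
  30 | 110011010011010101000 | 1 | 1
  31 | 100110100110101010001 | 1 | 1
  32 | 001101001101010100011 | 0 | 1
  33 | 011010011010101000111 | 0 | 1
  34 | 110100110101010001111 | 1 | 0
  35 | 101001101010100011110 | 1 | 0
  36 | 010011010101000111100 | 0 | 0
  37 | 100110101010001111000 | 1 | 1
  38 | 001101010100011110001 | 0 | 0
  39 | 011010101000111100010 | 0 | 1
  40 | 110101010001111000101 | 1 | 1
  41 | 101010100011110001011 | 1 | 0
  42 | 010101000111100010110 | 0 | 1
  43 | 101010001111000101101 | 1 | 1
  44 | 010100011110001011011 | 0 | 1
  45 | 101000111100010110111 | 1 | 0
  46 | 010001111000101101110 | 0 | 1
  47 | 100011110001011011101 | 1 | 1
  48 | 000111100010110111011 | 0 | 1
  49 | 001111000101101110111 | 0 | 1
  50 | 011110001011011101111 | 0 | 1
  51 | 111100010110111011111 | 1 | 0
  52 | 111000101101110111110 | 1 | 0
  53 | 110001011011101111100 | 1 | 1
  54 | 100010110111011111001 | 1 | 1
  55 | 000101101110111110011 | 0 | 1
  56 | 001011011101111100111 | 0 | 1
  57 | 010110111011111001111 | 0 | 1
  58 | 101101110111110011111 | 1 | 0
  59 | 011011101111100111110 | 0 | 1
  60 | 110111011111001111101 | 1 | 1
  61 | 101110111110011111011 | 1 | 0
  62 | 011101111100111110110 | 0 | 1
  63 | 111011111001111101101 | 1 | 1
  64 | 110111110011111011011 | 1 | 0
  65 | 101111100111110110110 | 1 | 0
  66 | 011111001111101101100 | 0 | 0
  67 | 111110011111011011000 | 1 | 1
  68 | 111100111110110110001 | 1 | 1
  69 | 111001111101101100011 | 1 | 0
  70 | 110011111011011000110 | 1 | 0
  71 | 100111110110110001100 | 1 | 1
  72 | 001111101101100011001 | 0 | 0
  73 | 011111011011000110010 | 0 | 1
  74 | 111110110110001100101 | 1 | 1
  75 | 111101101100011001011 | 1 | 0
  76 | 111011011000110010110 | 1 | 0
  77 | 110110110001100101100 | 1 | 1
  78 | 101101100011001011001 | 1 | 1
  79 | 011011000110010110011 | 0 | 1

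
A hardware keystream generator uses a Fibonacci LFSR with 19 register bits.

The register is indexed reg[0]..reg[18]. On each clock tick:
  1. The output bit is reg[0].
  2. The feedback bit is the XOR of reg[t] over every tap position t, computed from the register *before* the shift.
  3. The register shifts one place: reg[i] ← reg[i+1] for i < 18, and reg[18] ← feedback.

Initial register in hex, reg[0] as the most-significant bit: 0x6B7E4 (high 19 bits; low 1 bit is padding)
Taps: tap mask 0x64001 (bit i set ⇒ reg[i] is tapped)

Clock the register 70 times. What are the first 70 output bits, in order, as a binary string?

0110101101111110010010011000001001111000100111010101110010011111000110

step | reg (before) | out | fb
   0 | 0110101101111110010 | 0 | 0
   1 | 1101011011111100100 | 1 | 1
   2 | 1010110111111001001 | 1 | 0
   3 | 0101101111110010010 | 0 | 0
   4 | 1011011111100100100 | 1 | 1
   5 | 0110111111001001001 | 0 | 1
   6 | 1101111110010010011 | 1 | 0
   7 | 1011111100100100110 | 1 | 0
   8 | 0111111001001001100 | 0 | 0
   9 | 1111110010010011000 | 1 | 0
  10 | 1111100100100110000 | 1 | 0
  11 | 1111001001001100000 | 1 | 1
  12 | 1110010010011000001 | 1 | 0
  13 | 1100100100110000010 | 1 | 0
  14 | 1001001001100000100 | 1 | 1
  15 | 0010010011000001001 | 0 | 1
  16 | 0100100110000010011 | 0 | 1
  17 | 1001001100000100111 | 1 | 1
  18 | 0010011000001001111 | 0 | 0
  19 | 0100110000010011110 | 0 | 0
  20 | 1001100000100111100 | 1 | 0
  21 | 0011000001001111000 | 0 | 1
  22 | 0110000010011110001 | 0 | 0
  23 | 1100000100111100010 | 1 | 0
  24 | 1000001001111000100 | 1 | 1
  25 | 0000010011110001001 | 0 | 1
  26 | 0000100111100010011 | 0 | 1
  27 | 0001001111000100111 | 0 | 0
  28 | 0010011110001001110 | 0 | 1
  29 | 0100111100010011101 | 0 | 0
  30 | 1001111000100111010 | 1 | 1
  31 | 0011110001001110101 | 0 | 0
  32 | 0111100010011101010 | 0 | 1
  33 | 1111000100111010101 | 1 | 1
  34 | 1110001001110101011 | 1 | 1
  35 | 1100010011101010111 | 1 | 0
  36 | 1000100111010101110 | 1 | 0
  37 | 0001001110101011100 | 0 | 1
  38 | 0010011101010111001 | 0 | 0
  39 | 0100111010101110010 | 0 | 0
  40 | 1001110101011100100 | 1 | 1
  41 | 0011101010111001001 | 0 | 1
  42 | 0111010101110010011 | 0 | 1
  43 | 1110101011100100111 | 1 | 1
  44 | 1101010111001001111 | 1 | 1
  45 | 1010101110010011111 | 1 | 0
  46 | 0101011100100111110 | 0 | 0
  47 | 1010111001001111100 | 1 | 0
  48 | 0101110010011111000 | 0 | 1
  49 | 1011100100111110001 | 1 | 1
  50 | 0111001001111100011 | 0 | 0
  51 | 1110010011111000110 | 1 | 0
  52 | 1100100111110001100 | 1 | 1
  53 | 1001001111100011001 | 1 | 1
  54 | 0010011111000110011 | 0 | 1
  55 | 0100111110001100111 | 0 | 0
  56 | 1001111100011001110 | 1 | 0
  57 | 0011111000110011100 | 0 | 1
  58 | 0111110001100111001 | 0 | 0
  59 | 1111100011001110010 | 1 | 1
  60 | 1111000110011100101 | 1 | 0
  61 | 1110001100111001010 | 1 | 0
  62 | 1100011001110010100 | 1 | 0
  63 | 1000110011100101000 | 1 | 1
  64 | 0001100111001010001 | 0 | 0
  65 | 0011001110010100010 | 0 | 1
  66 | 0110011100101000101 | 0 | 1
  67 | 1100111001010001011 | 1 | 1
  68 | 1001110010100010111 | 1 | 0
  69 | 0011100101000101110 | 0 | 1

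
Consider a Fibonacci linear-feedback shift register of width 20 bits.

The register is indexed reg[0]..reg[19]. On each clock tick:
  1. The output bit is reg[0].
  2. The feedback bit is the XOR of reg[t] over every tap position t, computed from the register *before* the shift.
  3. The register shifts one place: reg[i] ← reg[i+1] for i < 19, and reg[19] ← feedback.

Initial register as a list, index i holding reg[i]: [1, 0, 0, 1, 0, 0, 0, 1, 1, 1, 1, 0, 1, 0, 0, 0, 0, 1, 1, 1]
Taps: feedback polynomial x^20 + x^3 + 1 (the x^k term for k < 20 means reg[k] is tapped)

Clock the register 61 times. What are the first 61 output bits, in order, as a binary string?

1001000111101000011100011110101010111111111010111111010000001

k : reg_k → out_k, fb_k
0: 10010001111010000111 → 1, fb=0
1: 00100011110100001110 → 0, fb=0
2: 01000111101000011100 → 0, fb=0
3: 10001111010000111000 → 1, fb=1
4: 00011110100001110001 → 0, fb=1
5: 00111101000011100011 → 0, fb=1
6: 01111010000111000111 → 0, fb=1
7: 11110100001110001111 → 1, fb=0
8: 11101000011100011110 → 1, fb=1
9: 11010000111000111101 → 1, fb=0
10: 10100001110001111010 → 1, fb=1
11: 01000011100011110101 → 0, fb=0
12: 10000111000111101010 → 1, fb=1
13: 00001110001111010101 → 0, fb=0
14: 00011100011110101010 → 0, fb=1
15: 00111000111101010101 → 0, fb=1
16: 01110001111010101011 → 0, fb=1
17: 11100011110101010111 → 1, fb=1
18: 11000111101010101111 → 1, fb=1
19: 10001111010101011111 → 1, fb=1
20: 00011110101010111111 → 0, fb=1
21: 00111101010101111111 → 0, fb=1
22: 01111010101011111111 → 0, fb=1
23: 11110101010111111111 → 1, fb=0
24: 11101010101111111110 → 1, fb=1
25: 11010101011111111101 → 1, fb=0
26: 10101010111111111010 → 1, fb=1
27: 01010101111111110101 → 0, fb=1
28: 10101011111111101011 → 1, fb=1
29: 01010111111111010111 → 0, fb=1
30: 10101111111110101111 → 1, fb=1
31: 01011111111101011111 → 0, fb=1
32: 10111111111010111111 → 1, fb=0
33: 01111111110101111110 → 0, fb=1
34: 11111111101011111101 → 1, fb=0
35: 11111111010111111010 → 1, fb=0
36: 11111110101111110100 → 1, fb=0
37: 11111101011111101000 → 1, fb=0
38: 11111010111111010000 → 1, fb=0
39: 11110101111110100000 → 1, fb=0
40: 11101011111101000000 → 1, fb=1
41: 11010111111010000001 → 1, fb=0
42: 10101111110100000010 → 1, fb=1
43: 01011111101000000101 → 0, fb=1
44: 10111111010000001011 → 1, fb=0
45: 01111110100000010110 → 0, fb=1
46: 11111101000000101101 → 1, fb=0
47: 11111010000001011010 → 1, fb=0
48: 11110100000010110100 → 1, fb=0
49: 11101000000101101000 → 1, fb=1
50: 11010000001011010001 → 1, fb=0
51: 10100000010110100010 → 1, fb=1
52: 01000000101101000101 → 0, fb=0
53: 10000001011010001010 → 1, fb=1
54: 00000010110100010101 → 0, fb=0
55: 00000101101000101010 → 0, fb=0
56: 00001011010001010100 → 0, fb=0
57: 00010110100010101000 → 0, fb=1
58: 00101101000101010001 → 0, fb=0
59: 01011010001010100010 → 0, fb=1
60: 10110100010101000101 → 1, fb=0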